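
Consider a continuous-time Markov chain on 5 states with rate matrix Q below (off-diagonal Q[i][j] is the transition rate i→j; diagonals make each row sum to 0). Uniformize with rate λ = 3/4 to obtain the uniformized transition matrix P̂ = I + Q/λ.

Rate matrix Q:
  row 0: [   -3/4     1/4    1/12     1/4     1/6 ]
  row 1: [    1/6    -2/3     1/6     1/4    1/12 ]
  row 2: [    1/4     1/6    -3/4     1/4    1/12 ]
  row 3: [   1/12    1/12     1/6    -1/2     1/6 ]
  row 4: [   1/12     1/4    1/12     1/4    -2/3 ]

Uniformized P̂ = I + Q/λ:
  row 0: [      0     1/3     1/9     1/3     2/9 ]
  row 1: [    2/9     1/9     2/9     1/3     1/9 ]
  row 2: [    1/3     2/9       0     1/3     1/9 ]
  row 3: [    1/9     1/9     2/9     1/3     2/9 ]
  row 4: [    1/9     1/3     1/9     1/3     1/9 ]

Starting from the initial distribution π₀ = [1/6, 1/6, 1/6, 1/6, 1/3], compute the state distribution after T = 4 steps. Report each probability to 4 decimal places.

π = [0.1501, 0.1982, 0.1534, 0.3333, 0.1650]

t=0: π = [0.1667, 0.1667, 0.1667, 0.1667, 0.3333]
t=1: π = [0.1481, 0.2407, 0.1296, 0.3333, 0.1481]
t=2: π = [0.1502, 0.1914, 0.1605, 0.3333, 0.1646]
t=3: π = [0.1513, 0.1989, 0.1516, 0.3333, 0.1648]
t=4: π = [0.1501, 0.1982, 0.1534, 0.3333, 0.1650]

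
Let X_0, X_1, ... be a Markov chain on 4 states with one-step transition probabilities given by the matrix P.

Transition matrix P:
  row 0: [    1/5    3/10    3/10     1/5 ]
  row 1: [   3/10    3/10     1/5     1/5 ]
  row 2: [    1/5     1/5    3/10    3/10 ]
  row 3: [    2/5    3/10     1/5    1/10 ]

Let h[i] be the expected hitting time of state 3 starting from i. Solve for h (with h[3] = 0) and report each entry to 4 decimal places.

First-step conditioning: h[3] = 0; for i ≠ 3, h[i] = 1 + Σ_k P[i][k]·h[k].
  h[0] = 1 + 1/5·h[0] + 3/10·h[1] + 3/10·h[2]
  h[1] = 1 + 3/10·h[0] + 3/10·h[1] + 1/5·h[2]
  h[2] = 1 + 1/5·h[0] + 1/5·h[1] + 3/10·h[2]
Solving the 3×3 linear system over states ≠ 3 gives exactly h = [22/5, 40/9, 178/45, 0] (h[3] = 0 is the target).

h = [4.4000, 4.4444, 3.9556, 0.0000]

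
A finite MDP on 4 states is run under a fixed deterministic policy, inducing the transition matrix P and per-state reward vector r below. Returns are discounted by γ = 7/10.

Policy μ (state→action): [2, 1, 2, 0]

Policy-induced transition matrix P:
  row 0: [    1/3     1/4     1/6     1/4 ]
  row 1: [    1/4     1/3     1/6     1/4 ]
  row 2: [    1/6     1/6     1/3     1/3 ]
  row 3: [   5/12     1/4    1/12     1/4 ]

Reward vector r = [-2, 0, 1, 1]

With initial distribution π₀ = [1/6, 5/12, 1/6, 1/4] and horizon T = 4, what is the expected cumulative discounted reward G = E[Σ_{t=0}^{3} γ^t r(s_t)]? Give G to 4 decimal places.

G = -0.1608

t=0: π = [0.1667, 0.4167, 0.1667, 0.2500], E[r] = 0.0833, γ^t·E[r] = 0.083333, running G = 0.083333
t=1: π = [0.2917, 0.2708, 0.1736, 0.2639], E[r] = -0.1458, γ^t·E[r] = -0.102083, running G = -0.018750
t=2: π = [0.3038, 0.2581, 0.1736, 0.2645], E[r] = -0.1696, γ^t·E[r] = -0.083084, running G = -0.101834
t=3: π = [0.3049, 0.2570, 0.1736, 0.2645], E[r] = -0.1718, γ^t·E[r] = -0.058937, running G = -0.160771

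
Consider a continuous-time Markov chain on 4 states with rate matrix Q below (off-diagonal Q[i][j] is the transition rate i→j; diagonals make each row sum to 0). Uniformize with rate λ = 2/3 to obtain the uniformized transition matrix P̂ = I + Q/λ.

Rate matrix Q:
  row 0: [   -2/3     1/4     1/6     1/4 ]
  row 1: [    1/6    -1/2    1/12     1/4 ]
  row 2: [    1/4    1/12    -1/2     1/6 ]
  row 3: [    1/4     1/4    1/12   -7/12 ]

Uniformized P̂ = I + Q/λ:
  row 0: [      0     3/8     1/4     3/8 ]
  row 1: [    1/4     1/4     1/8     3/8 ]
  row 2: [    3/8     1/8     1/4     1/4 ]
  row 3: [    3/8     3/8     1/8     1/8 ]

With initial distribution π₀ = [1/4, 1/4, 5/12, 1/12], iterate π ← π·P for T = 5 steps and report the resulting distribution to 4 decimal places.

π = [0.2457, 0.2938, 0.1781, 0.2824]

t=0: π = [0.2500, 0.2500, 0.4167, 0.0833]
t=1: π = [0.2500, 0.2396, 0.2083, 0.3021]
t=2: π = [0.2513, 0.2930, 0.1823, 0.2734]
t=3: π = [0.2441, 0.2928, 0.1792, 0.2839]
t=4: π = [0.2468, 0.2936, 0.1779, 0.2816]
t=5: π = [0.2457, 0.2938, 0.1781, 0.2824]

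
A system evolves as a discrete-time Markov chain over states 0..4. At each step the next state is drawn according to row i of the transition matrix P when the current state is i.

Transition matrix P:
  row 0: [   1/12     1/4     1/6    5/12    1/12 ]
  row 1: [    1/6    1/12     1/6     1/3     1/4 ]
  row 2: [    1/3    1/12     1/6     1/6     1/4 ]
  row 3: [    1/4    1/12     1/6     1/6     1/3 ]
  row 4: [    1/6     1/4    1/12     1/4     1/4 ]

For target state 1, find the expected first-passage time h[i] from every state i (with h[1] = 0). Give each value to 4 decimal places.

h = [5.5772, 0.0000, 6.2961, 6.2784, 5.3651]

First-step conditioning: h[1] = 0; for i ≠ 1, h[i] = 1 + Σ_k P[i][k]·h[k].
  h[0] = 1 + 1/12·h[0] + 1/6·h[2] + 5/12·h[3] + 1/12·h[4]
  h[2] = 1 + 1/3·h[0] + 1/6·h[2] + 1/6·h[3] + 1/4·h[4]
  h[3] = 1 + 1/4·h[0] + 1/6·h[2] + 1/6·h[3] + 1/3·h[4]
  h[4] = 1 + 1/6·h[0] + 1/12·h[2] + 1/4·h[3] + 1/4·h[4]
Solving the 4×4 linear system over states ≠ 1 gives exactly h = [22716/4073, 0, 25644/4073, 25572/4073, 21852/4073] (h[1] = 0 is the target).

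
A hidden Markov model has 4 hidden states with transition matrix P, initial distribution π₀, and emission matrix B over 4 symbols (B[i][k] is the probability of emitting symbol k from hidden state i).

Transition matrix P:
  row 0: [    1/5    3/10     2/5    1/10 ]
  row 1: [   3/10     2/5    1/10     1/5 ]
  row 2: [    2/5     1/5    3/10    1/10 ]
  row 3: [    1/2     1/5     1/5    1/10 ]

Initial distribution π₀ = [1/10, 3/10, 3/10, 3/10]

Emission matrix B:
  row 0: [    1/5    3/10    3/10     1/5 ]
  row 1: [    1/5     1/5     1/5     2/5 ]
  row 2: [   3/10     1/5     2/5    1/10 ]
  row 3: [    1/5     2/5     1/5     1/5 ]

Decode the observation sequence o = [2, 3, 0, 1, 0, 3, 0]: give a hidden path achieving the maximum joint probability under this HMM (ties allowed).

path = [2, 0, 2, 0, 2, 0, 2]

t=0: δ = [3.000e-02, 6.000e-02, 1.200e-01, 6.000e-02]  (obs o_0=2)
t=1: δ = [9.600e-03, 9.600e-03, 3.600e-03, 2.400e-03]  ψ = [2, 1, 2, 1]  (obs o_1=3)
t=2: δ = [5.760e-04, 7.680e-04, 1.152e-03, 3.840e-04]  ψ = [1, 1, 0, 1]  (obs o_2=0)
t=3: δ = [1.382e-04, 6.144e-05, 6.912e-05, 6.144e-05]  ψ = [2, 1, 2, 1]  (obs o_3=1)
t=4: δ = [6.144e-06, 8.294e-06, 1.659e-05, 2.765e-06]  ψ = [3, 0, 0, 0]  (obs o_4=0)
t=5: δ = [1.327e-06, 1.327e-06, 4.977e-07, 3.318e-07]  ψ = [2, 1, 2, 1]  (obs o_5=3)
t=6: δ = [7.963e-08, 1.062e-07, 1.593e-07, 5.308e-08]  ψ = [1, 1, 0, 1]  (obs o_6=0)
backtrack: best end state = 2; path = [2, 0, 2, 0, 2, 0, 2]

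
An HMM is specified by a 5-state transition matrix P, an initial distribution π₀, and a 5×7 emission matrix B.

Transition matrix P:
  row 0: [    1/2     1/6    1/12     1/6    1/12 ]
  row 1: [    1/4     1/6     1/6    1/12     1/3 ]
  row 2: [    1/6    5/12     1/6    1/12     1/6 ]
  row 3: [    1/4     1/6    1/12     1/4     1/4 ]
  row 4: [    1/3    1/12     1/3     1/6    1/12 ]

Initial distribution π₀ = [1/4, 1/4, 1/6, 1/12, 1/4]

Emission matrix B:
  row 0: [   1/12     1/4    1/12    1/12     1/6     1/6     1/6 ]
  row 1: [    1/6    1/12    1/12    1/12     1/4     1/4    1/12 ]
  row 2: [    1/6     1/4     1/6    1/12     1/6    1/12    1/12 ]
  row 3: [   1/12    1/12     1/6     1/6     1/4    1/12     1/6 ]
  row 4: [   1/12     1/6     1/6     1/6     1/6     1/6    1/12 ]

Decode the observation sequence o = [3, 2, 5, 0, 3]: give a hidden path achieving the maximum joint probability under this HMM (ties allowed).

path = [4, 2, 1, 1, 4]

t=0: δ = [2.083e-02, 2.083e-02, 1.389e-02, 1.389e-02, 4.167e-02]  (obs o_0=3)
t=1: δ = [1.157e-03, 4.823e-04, 2.315e-03, 1.157e-03, 1.157e-03]  ψ = [4, 2, 4, 4, 1]  (obs o_1=2)
t=2: δ = [9.645e-05, 2.411e-04, 3.215e-05, 2.411e-05, 6.430e-05]  ψ = [0, 2, 2, 3, 2]  (obs o_2=5)
t=3: δ = [5.023e-06, 6.698e-06, 6.698e-06, 1.674e-06, 6.698e-06]  ψ = [1, 1, 1, 1, 1]  (obs o_3=0)
t=4: δ = [2.093e-07, 2.326e-07, 1.861e-07, 1.861e-07, 3.721e-07]  ψ = [0, 2, 4, 4, 1]  (obs o_4=3)
backtrack: best end state = 4; path = [4, 2, 1, 1, 4]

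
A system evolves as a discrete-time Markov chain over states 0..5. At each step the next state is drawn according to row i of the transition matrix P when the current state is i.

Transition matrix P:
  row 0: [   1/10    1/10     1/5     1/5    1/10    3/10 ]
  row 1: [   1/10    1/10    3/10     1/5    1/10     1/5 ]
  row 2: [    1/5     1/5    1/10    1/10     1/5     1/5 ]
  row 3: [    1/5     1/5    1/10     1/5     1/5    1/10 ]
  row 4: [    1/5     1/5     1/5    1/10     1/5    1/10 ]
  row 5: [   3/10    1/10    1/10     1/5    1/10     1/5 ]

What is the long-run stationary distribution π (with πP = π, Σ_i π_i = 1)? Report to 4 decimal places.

π = [0.1854, 0.1480, 0.1629, 0.1689, 0.1480, 0.1868]

Balance equations π_j = Σ_i π_i·P[i][j]:
  π_0 = 1/10·π_0 + 1/10·π_1 + 1/5·π_2 + 1/5·π_3 + 1/5·π_4 + 3/10·π_5
  π_1 = 1/10·π_0 + 1/10·π_1 + 1/5·π_2 + 1/5·π_3 + 1/5·π_4 + 1/10·π_5
  π_2 = 1/5·π_0 + 3/10·π_1 + 1/10·π_2 + 1/10·π_3 + 1/5·π_4 + 1/10·π_5
  π_3 = 1/5·π_0 + 1/5·π_1 + 1/10·π_2 + 1/5·π_3 + 1/10·π_4 + 1/5·π_5
  π_4 = 1/10·π_0 + 1/10·π_1 + 1/5·π_2 + 1/5·π_3 + 1/5·π_4 + 1/10·π_5
  normalize: π_0 + π_1 + π_2 + π_3 + π_4 + π_5 = 1
Solving the linear system gives exactly π = [124/669, 33/223, 109/669, 113/669, 33/223, 125/669].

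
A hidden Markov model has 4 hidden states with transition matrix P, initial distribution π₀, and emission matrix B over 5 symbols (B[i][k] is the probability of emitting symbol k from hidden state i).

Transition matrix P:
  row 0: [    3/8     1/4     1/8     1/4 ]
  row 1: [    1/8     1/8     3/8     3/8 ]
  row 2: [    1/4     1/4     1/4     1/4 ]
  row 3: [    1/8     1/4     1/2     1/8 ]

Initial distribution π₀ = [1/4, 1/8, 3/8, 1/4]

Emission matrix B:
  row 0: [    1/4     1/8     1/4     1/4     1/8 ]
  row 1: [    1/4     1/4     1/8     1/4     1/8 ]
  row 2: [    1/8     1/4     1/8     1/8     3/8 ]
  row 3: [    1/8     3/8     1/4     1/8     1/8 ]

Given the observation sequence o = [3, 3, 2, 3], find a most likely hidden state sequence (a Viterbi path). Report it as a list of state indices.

path = [0, 0, 0, 0]

t=0: δ = [6.250e-02, 3.125e-02, 4.688e-02, 3.125e-02]  (obs o_0=3)
t=1: δ = [5.859e-03, 3.906e-03, 1.953e-03, 1.953e-03]  ψ = [0, 0, 3, 0]  (obs o_1=3)
t=2: δ = [5.493e-04, 1.831e-04, 1.831e-04, 3.662e-04]  ψ = [0, 0, 1, 0]  (obs o_2=2)
t=3: δ = [5.150e-05, 3.433e-05, 2.289e-05, 1.717e-05]  ψ = [0, 0, 3, 0]  (obs o_3=3)
backtrack: best end state = 0; path = [0, 0, 0, 0]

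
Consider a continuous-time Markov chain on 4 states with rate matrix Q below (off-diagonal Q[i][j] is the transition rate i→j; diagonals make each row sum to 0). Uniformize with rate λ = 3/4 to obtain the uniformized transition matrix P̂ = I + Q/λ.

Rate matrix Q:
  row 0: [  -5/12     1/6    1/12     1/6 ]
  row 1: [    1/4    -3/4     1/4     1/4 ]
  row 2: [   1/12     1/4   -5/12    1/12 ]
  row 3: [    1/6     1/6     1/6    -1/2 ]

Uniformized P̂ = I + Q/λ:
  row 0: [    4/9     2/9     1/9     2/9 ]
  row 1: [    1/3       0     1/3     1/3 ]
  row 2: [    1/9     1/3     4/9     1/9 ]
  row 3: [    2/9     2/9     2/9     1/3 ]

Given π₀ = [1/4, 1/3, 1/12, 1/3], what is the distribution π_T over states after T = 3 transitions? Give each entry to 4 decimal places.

t=0: π = [0.2500, 0.3333, 0.0833, 0.3333]
t=1: π = [0.3056, 0.1574, 0.2500, 0.2870]
t=2: π = [0.2798, 0.2150, 0.2613, 0.2438]
t=3: π = [0.2793, 0.2035, 0.2731, 0.2442]

π = [0.2793, 0.2035, 0.2731, 0.2442]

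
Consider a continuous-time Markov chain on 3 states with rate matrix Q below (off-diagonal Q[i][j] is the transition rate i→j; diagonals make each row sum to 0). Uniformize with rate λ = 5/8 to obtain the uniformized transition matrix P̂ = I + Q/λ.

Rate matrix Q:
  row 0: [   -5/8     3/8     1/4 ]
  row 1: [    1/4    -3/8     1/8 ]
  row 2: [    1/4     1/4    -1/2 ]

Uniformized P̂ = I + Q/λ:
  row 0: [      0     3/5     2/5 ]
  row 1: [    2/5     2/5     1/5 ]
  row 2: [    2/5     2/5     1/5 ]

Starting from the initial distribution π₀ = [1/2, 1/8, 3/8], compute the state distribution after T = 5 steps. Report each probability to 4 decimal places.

π = [0.2835, 0.4582, 0.2582]

t=0: π = [0.5000, 0.1250, 0.3750]
t=1: π = [0.2000, 0.5000, 0.3000]
t=2: π = [0.3200, 0.4400, 0.2400]
t=3: π = [0.2720, 0.4640, 0.2640]
t=4: π = [0.2912, 0.4544, 0.2544]
t=5: π = [0.2835, 0.4582, 0.2582]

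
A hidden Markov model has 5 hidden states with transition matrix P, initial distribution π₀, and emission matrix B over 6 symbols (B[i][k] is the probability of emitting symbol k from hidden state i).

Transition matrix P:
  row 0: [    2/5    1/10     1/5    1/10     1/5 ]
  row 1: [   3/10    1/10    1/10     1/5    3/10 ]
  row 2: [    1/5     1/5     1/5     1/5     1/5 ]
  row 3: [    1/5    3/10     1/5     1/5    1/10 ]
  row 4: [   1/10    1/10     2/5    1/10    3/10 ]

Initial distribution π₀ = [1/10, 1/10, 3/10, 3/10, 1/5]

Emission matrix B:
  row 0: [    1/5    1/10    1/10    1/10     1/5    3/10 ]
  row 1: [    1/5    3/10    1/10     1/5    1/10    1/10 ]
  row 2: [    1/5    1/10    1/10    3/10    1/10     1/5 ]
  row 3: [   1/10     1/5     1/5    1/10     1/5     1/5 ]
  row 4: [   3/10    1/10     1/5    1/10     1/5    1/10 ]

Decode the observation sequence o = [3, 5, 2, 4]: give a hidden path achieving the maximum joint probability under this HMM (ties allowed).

t=0: δ = [1.000e-02, 2.000e-02, 9.000e-02, 3.000e-02, 2.000e-02]  (obs o_0=3)
t=1: δ = [5.400e-03, 1.800e-03, 3.600e-03, 3.600e-03, 1.800e-03]  ψ = [2, 2, 2, 2, 2]  (obs o_1=5)
t=2: δ = [2.160e-04, 1.080e-04, 1.080e-04, 1.440e-04, 2.160e-04]  ψ = [0, 3, 0, 2, 0]  (obs o_2=2)
t=3: δ = [1.728e-05, 4.320e-06, 8.640e-06, 5.760e-06, 1.296e-05]  ψ = [0, 3, 4, 3, 4]  (obs o_3=4)
backtrack: best end state = 0; path = [2, 0, 0, 0]

path = [2, 0, 0, 0]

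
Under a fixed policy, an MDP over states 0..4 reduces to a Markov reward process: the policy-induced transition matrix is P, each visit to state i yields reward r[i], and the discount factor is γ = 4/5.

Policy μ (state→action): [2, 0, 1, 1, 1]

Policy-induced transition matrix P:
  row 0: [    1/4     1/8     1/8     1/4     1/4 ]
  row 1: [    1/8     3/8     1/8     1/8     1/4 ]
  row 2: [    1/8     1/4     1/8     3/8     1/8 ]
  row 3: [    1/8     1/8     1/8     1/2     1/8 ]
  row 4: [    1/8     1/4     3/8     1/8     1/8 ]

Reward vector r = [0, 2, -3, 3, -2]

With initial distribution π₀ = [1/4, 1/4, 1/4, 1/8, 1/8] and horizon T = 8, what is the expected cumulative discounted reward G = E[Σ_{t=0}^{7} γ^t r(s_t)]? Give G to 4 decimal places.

t=0: π = [0.2500, 0.2500, 0.2500, 0.1250, 0.1250], E[r] = -0.1250, γ^t·E[r] = -0.125000, running G = -0.125000
t=1: π = [0.1563, 0.2344, 0.1563, 0.2656, 0.1875], E[r] = 0.4219, γ^t·E[r] = 0.337500, running G = 0.212500
t=2: π = [0.1445, 0.2266, 0.1719, 0.2832, 0.1738], E[r] = 0.4395, γ^t·E[r] = 0.281250, running G = 0.493750
t=3: π = [0.1431, 0.2249, 0.1685, 0.2922, 0.1714], E[r] = 0.4783, γ^t·E[r] = 0.244875, running G = 0.738625
t=4: π = [0.1429, 0.2237, 0.1678, 0.2946, 0.1710], E[r] = 0.4856, γ^t·E[r] = 0.198913, running G = 0.937538
t=5: π = [0.1429, 0.2233, 0.1677, 0.2953, 0.1708], E[r] = 0.4875, γ^t·E[r] = 0.159759, running G = 1.097296
t=6: π = [0.1429, 0.2231, 0.1677, 0.2955, 0.1708], E[r] = 0.4882, γ^t·E[r] = 0.127983, running G = 1.225279
t=7: π = [0.1429, 0.2231, 0.1677, 0.2956, 0.1707], E[r] = 0.4884, γ^t·E[r] = 0.102432, running G = 1.327711

G = 1.3277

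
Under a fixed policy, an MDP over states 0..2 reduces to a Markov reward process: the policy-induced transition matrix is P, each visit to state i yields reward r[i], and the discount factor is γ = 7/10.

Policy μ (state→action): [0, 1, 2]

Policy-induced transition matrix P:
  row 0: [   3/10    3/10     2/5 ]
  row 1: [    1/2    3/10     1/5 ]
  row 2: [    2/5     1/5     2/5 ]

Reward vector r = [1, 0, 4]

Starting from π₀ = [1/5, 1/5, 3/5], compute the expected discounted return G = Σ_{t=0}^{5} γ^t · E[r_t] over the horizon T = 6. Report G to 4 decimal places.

t=0: π = [0.2000, 0.2000, 0.6000], E[r] = 2.6000, γ^t·E[r] = 2.600000, running G = 2.600000
t=1: π = [0.4000, 0.2400, 0.3600], E[r] = 1.8400, γ^t·E[r] = 1.288000, running G = 3.888000
t=2: π = [0.3840, 0.2640, 0.3520], E[r] = 1.7920, γ^t·E[r] = 0.878080, running G = 4.766080
t=3: π = [0.3880, 0.2648, 0.3472], E[r] = 1.7768, γ^t·E[r] = 0.609442, running G = 5.375522
t=4: π = [0.3877, 0.2653, 0.3470], E[r] = 1.7758, γ^t·E[r] = 0.426379, running G = 5.801902
t=5: π = [0.3878, 0.2653, 0.3469], E[r] = 1.7755, γ^t·E[r] = 0.298414, running G = 6.100316

G = 6.1003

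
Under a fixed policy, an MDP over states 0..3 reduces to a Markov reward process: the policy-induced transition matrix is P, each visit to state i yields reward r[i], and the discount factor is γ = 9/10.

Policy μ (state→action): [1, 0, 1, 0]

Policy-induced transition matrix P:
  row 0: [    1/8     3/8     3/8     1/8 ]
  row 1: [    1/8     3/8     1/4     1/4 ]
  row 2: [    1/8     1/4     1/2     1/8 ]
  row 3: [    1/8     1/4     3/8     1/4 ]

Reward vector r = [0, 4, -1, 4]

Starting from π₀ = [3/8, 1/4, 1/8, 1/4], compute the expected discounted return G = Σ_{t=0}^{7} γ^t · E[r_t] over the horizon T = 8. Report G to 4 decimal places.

t=0: π = [0.3750, 0.2500, 0.1250, 0.2500], E[r] = 1.8750, γ^t·E[r] = 1.875000, running G = 1.875000
t=1: π = [0.1250, 0.3281, 0.3594, 0.1875], E[r] = 1.7031, γ^t·E[r] = 1.532813, running G = 3.407813
t=2: π = [0.1250, 0.3066, 0.3789, 0.1895], E[r] = 1.6055, γ^t·E[r] = 1.300430, running G = 4.708242
t=3: π = [0.1250, 0.3040, 0.3840, 0.1870], E[r] = 1.5798, γ^t·E[r] = 1.151699, running G = 5.859941
t=4: π = [0.1250, 0.3036, 0.3850, 0.1864], E[r] = 1.5750, γ^t·E[r] = 1.033325, running G = 6.893267
t=5: π = [0.1250, 0.3036, 0.3852, 0.1862], E[r] = 1.5741, γ^t·E[r] = 0.929509, running G = 7.822775
t=6: π = [0.1250, 0.3036, 0.3852, 0.1862], E[r] = 1.5740, γ^t·E[r] = 0.836489, running G = 8.659265
t=7: π = [0.1250, 0.3036, 0.3852, 0.1862], E[r] = 1.5740, γ^t·E[r] = 0.752831, running G = 9.412096

G = 9.4121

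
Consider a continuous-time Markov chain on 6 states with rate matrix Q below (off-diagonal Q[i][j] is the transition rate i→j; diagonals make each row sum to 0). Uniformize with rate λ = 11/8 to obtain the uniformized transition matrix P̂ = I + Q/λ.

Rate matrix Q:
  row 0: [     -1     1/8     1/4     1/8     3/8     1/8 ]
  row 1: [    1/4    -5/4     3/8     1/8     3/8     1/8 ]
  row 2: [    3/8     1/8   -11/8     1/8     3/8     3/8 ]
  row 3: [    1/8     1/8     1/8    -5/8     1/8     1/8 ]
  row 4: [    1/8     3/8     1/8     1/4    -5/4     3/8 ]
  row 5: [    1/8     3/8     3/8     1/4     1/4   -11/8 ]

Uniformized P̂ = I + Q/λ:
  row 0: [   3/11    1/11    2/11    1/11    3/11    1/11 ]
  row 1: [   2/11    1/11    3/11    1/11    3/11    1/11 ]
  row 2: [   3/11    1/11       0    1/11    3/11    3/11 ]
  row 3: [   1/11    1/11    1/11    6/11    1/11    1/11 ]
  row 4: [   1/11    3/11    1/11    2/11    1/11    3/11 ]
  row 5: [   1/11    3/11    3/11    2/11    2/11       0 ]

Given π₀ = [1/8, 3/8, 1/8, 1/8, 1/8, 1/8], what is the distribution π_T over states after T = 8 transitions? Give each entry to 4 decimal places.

t=0: π = [0.1250, 0.3750, 0.1250, 0.1250, 0.1250, 0.1250]
t=1: π = [0.1705, 0.1364, 0.1818, 0.1705, 0.2159, 0.1250]
t=2: π = [0.1674, 0.1529, 0.1374, 0.1994, 0.1911, 0.1519]
t=3: π = [0.1602, 0.1533, 0.1490, 0.2127, 0.1879, 0.1368]
t=4: π = [0.1611, 0.1500, 0.1447, 0.2171, 0.1874, 0.1397]
t=5: π = [0.1601, 0.1504, 0.1451, 0.2193, 0.1865, 0.1386]
t=6: π = [0.1601, 0.1500, 0.1448, 0.2202, 0.1863, 0.1386]
t=7: π = [0.1600, 0.1500, 0.1448, 0.2205, 0.1862, 0.1385]
t=8: π = [0.1600, 0.1500, 0.1447, 0.2207, 0.1862, 0.1385]

π = [0.1600, 0.1500, 0.1447, 0.2207, 0.1862, 0.1385]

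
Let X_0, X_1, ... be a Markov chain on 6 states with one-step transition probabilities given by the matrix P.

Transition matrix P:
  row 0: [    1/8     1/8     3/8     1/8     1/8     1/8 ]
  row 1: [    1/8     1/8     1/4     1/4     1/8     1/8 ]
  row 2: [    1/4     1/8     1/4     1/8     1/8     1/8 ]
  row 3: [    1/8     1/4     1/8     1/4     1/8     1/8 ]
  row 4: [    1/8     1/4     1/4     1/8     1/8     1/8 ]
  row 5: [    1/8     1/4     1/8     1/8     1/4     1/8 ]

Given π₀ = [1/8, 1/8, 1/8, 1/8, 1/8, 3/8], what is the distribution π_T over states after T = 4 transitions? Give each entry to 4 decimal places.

π = [0.1540, 0.1793, 0.2325, 0.1685, 0.1406, 0.1250]

t=0: π = [0.1250, 0.1250, 0.1250, 0.1250, 0.1250, 0.3750]
t=1: π = [0.1406, 0.2031, 0.2031, 0.1563, 0.1719, 0.1250]
t=2: π = [0.1504, 0.1816, 0.2324, 0.1699, 0.1406, 0.1250]
t=3: π = [0.1541, 0.1794, 0.2319, 0.1689, 0.1406, 0.1250]
t=4: π = [0.1540, 0.1793, 0.2325, 0.1685, 0.1406, 0.1250]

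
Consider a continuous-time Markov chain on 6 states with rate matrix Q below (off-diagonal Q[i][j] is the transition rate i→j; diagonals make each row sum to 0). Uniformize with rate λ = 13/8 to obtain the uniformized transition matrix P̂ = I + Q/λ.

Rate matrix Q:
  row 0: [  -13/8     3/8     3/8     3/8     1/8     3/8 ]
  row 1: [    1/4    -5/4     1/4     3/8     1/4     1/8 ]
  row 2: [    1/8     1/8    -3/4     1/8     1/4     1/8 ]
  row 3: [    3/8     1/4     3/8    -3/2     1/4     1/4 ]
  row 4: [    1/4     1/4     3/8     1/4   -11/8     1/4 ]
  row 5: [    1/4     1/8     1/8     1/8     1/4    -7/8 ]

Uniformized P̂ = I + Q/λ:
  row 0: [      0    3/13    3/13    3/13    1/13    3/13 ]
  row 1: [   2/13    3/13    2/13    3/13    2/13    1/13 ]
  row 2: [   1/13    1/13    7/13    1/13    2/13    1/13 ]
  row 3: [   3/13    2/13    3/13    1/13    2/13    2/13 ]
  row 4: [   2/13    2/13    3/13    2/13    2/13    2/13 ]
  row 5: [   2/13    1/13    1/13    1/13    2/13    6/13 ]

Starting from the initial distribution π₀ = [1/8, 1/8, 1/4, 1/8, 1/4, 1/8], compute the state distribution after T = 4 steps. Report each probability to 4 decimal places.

π = [0.1234, 0.1382, 0.2766, 0.1283, 0.1444, 0.1891]

t=0: π = [0.1250, 0.1250, 0.2500, 0.1250, 0.2500, 0.1250]
t=1: π = [0.1250, 0.1442, 0.2788, 0.1346, 0.1442, 0.1731]
t=2: π = [0.1235, 0.1398, 0.2788, 0.1294, 0.1442, 0.1842]
t=3: π = [0.1234, 0.1385, 0.2775, 0.1285, 0.1443, 0.1878]
t=4: π = [0.1234, 0.1382, 0.2766, 0.1283, 0.1444, 0.1891]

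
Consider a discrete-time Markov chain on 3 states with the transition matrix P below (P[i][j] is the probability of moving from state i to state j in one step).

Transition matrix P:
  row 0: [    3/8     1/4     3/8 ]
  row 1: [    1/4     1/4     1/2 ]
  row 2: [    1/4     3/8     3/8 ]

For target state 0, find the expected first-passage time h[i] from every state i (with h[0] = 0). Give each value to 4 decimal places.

h = [0.0000, 4.0000, 4.0000]

First-step conditioning: h[0] = 0; for i ≠ 0, h[i] = 1 + Σ_k P[i][k]·h[k].
  h[1] = 1 + 1/4·h[1] + 1/2·h[2]
  h[2] = 1 + 3/8·h[1] + 3/8·h[2]
Solving the 2×2 linear system over states ≠ 0 gives exactly h = [0, 4, 4] (h[0] = 0 is the target).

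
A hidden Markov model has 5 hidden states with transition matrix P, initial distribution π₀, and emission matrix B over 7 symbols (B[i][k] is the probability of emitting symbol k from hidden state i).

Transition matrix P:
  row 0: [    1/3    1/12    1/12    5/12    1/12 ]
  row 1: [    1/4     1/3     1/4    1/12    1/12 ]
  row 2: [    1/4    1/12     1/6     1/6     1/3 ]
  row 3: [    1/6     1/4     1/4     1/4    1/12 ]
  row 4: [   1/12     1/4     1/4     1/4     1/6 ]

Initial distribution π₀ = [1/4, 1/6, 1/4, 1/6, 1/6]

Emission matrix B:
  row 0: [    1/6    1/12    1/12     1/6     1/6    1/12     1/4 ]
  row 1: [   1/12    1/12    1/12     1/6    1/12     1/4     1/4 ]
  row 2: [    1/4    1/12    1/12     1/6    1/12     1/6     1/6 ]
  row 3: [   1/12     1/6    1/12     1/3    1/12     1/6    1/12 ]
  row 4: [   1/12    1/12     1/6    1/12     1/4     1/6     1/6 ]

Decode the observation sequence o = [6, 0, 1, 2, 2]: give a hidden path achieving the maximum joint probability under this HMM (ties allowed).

t=0: δ = [6.250e-02, 4.167e-02, 4.167e-02, 1.389e-02, 2.778e-02]  (obs o_0=6)
t=1: δ = [3.472e-03, 1.157e-03, 2.604e-03, 2.170e-03, 1.157e-03]  ψ = [0, 1, 1, 0, 2]  (obs o_1=0)
t=2: δ = [9.645e-05, 4.521e-05, 4.521e-05, 2.411e-04, 7.234e-05]  ψ = [0, 3, 3, 0, 2]  (obs o_2=1)
t=3: δ = [3.349e-06, 5.023e-06, 5.023e-06, 5.023e-06, 3.349e-06]  ψ = [3, 3, 3, 3, 3]  (obs o_3=2)
t=4: δ = [1.047e-07, 1.395e-07, 1.047e-07, 1.163e-07, 2.791e-07]  ψ = [1, 1, 1, 0, 2]  (obs o_4=2)
backtrack: best end state = 4; path = [0, 0, 3, 2, 4]

path = [0, 0, 3, 2, 4]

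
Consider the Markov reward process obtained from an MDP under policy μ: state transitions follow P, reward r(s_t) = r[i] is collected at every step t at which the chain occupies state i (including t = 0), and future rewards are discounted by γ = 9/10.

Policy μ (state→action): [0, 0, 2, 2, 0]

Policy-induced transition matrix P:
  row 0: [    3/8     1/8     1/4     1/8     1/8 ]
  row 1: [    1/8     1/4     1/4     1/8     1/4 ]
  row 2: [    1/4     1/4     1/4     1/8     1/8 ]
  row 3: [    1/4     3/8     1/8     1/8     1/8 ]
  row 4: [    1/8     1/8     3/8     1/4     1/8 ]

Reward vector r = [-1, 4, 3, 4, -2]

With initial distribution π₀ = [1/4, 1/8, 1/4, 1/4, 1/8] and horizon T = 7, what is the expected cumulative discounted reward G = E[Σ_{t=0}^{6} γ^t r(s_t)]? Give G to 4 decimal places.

t=0: π = [0.2500, 0.1250, 0.2500, 0.2500, 0.1250], E[r] = 1.7500, γ^t·E[r] = 1.750000, running G = 1.750000
t=1: π = [0.2500, 0.2344, 0.2344, 0.1406, 0.1406], E[r] = 1.6719, γ^t·E[r] = 1.504688, running G = 3.254688
t=2: π = [0.2344, 0.2188, 0.2500, 0.1426, 0.1543], E[r] = 1.6523, γ^t·E[r] = 1.338398, running G = 4.593086
t=3: π = [0.2327, 0.2192, 0.2515, 0.1443, 0.1523], E[r] = 1.6711, γ^t·E[r] = 1.218263, running G = 5.811349
t=4: π = [0.2326, 0.2199, 0.2510, 0.1440, 0.1524], E[r] = 1.6714, γ^t·E[r] = 1.096597, running G = 6.907946
t=5: π = [0.2325, 0.2199, 0.2510, 0.1441, 0.1525], E[r] = 1.6713, γ^t·E[r] = 0.986899, running G = 7.894845
t=6: π = [0.2325, 0.2199, 0.2511, 0.1441, 0.1525], E[r] = 1.6714, γ^t·E[r] = 0.888266, running G = 8.783110

G = 8.7831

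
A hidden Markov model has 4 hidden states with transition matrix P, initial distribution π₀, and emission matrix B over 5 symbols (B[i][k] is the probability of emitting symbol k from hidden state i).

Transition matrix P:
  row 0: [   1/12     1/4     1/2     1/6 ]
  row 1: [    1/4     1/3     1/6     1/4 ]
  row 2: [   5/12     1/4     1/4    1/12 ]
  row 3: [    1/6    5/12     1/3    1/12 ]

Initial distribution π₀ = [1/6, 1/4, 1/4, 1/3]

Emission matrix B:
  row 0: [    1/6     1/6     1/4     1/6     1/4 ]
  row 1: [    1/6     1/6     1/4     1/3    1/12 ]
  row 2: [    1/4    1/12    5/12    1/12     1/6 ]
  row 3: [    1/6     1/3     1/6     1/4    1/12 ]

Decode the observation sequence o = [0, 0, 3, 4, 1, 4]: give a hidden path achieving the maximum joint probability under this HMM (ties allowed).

t=0: δ = [2.778e-02, 4.167e-02, 6.250e-02, 5.556e-02]  (obs o_0=0)
t=1: δ = [4.340e-03, 3.858e-03, 4.630e-03, 1.736e-03]  ψ = [2, 3, 3, 1]  (obs o_1=0)
t=2: δ = [3.215e-04, 4.287e-04, 1.808e-04, 2.411e-04]  ψ = [2, 1, 0, 1]  (obs o_2=3)
t=3: δ = [2.679e-05, 1.191e-05, 2.679e-05, 8.931e-06]  ψ = [1, 1, 0, 1]  (obs o_3=4)
t=4: δ = [1.861e-06, 1.116e-06, 1.116e-06, 1.488e-06]  ψ = [2, 0, 0, 0]  (obs o_4=1)
t=5: δ = [1.163e-07, 5.168e-08, 1.550e-07, 2.584e-08]  ψ = [2, 3, 0, 0]  (obs o_5=4)
backtrack: best end state = 2; path = [3, 2, 0, 2, 0, 2]

path = [3, 2, 0, 2, 0, 2]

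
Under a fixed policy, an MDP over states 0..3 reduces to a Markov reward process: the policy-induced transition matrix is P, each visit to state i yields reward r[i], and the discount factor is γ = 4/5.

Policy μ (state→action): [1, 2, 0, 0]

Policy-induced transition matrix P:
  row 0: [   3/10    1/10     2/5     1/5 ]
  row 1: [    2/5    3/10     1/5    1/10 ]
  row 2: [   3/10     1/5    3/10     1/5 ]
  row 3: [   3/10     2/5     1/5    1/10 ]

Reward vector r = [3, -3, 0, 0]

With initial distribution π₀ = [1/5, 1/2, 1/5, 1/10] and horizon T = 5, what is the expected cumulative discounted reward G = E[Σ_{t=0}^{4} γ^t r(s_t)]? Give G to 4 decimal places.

G = -0.1779

t=0: π = [0.2000, 0.5000, 0.2000, 0.1000], E[r] = -0.9000, γ^t·E[r] = -0.900000, running G = -0.900000
t=1: π = [0.3500, 0.2500, 0.2600, 0.1400], E[r] = 0.3000, γ^t·E[r] = 0.240000, running G = -0.660000
t=2: π = [0.3250, 0.2180, 0.2960, 0.1610], E[r] = 0.3210, γ^t·E[r] = 0.205440, running G = -0.454560
t=3: π = [0.3218, 0.2215, 0.2946, 0.1621], E[r] = 0.3009, γ^t·E[r] = 0.154061, running G = -0.300499
t=4: π = [0.3222, 0.2224, 0.2938, 0.1616], E[r] = 0.2993, γ^t·E[r] = 0.122585, running G = -0.177914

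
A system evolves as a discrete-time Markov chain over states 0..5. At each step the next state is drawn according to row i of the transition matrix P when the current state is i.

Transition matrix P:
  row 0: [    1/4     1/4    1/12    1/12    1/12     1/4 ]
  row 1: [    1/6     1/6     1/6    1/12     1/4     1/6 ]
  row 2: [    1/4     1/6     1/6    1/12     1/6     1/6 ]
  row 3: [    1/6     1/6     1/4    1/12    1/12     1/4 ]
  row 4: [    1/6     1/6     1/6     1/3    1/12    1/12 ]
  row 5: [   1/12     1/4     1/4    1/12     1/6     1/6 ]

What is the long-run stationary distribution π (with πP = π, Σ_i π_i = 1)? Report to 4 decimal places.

π = [0.1815, 0.1968, 0.1765, 0.1198, 0.1458, 0.1796]

Balance equations π_j = Σ_i π_i·P[i][j]:
  π_0 = 1/4·π_0 + 1/6·π_1 + 1/4·π_2 + 1/6·π_3 + 1/6·π_4 + 1/12·π_5
  π_1 = 1/4·π_0 + 1/6·π_1 + 1/6·π_2 + 1/6·π_3 + 1/6·π_4 + 1/4·π_5
  π_2 = 1/12·π_0 + 1/6·π_1 + 1/6·π_2 + 1/4·π_3 + 1/6·π_4 + 1/4·π_5
  π_3 = 1/12·π_0 + 1/12·π_1 + 1/12·π_2 + 1/12·π_3 + 1/3·π_4 + 1/12·π_5
  π_4 = 1/12·π_0 + 1/4·π_1 + 1/6·π_2 + 1/12·π_3 + 1/12·π_4 + 1/6·π_5
  normalize: π_0 + π_1 + π_2 + π_3 + π_4 + π_5 = 1
Solving the linear system gives exactly π = [1447/7971, 2614/13285, 7034/39855, 4774/39855, 1937/13285, 7159/39855].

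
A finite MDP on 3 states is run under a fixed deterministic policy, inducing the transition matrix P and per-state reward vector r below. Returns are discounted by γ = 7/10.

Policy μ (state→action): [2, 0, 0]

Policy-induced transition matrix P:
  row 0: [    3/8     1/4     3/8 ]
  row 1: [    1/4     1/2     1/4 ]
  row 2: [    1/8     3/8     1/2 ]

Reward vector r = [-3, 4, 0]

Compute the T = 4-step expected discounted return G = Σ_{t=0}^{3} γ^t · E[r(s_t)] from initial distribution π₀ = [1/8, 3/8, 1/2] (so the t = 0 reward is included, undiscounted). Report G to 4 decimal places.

G = 2.5936

t=0: π = [0.1250, 0.3750, 0.5000], E[r] = 1.1250, γ^t·E[r] = 1.125000, running G = 1.125000
t=1: π = [0.2031, 0.4063, 0.3906], E[r] = 1.0156, γ^t·E[r] = 0.710938, running G = 1.835938
t=2: π = [0.2266, 0.4004, 0.3730], E[r] = 0.9219, γ^t·E[r] = 0.451719, running G = 2.287656
t=3: π = [0.2317, 0.3967, 0.3716], E[r] = 0.8918, γ^t·E[r] = 0.305903, running G = 2.593559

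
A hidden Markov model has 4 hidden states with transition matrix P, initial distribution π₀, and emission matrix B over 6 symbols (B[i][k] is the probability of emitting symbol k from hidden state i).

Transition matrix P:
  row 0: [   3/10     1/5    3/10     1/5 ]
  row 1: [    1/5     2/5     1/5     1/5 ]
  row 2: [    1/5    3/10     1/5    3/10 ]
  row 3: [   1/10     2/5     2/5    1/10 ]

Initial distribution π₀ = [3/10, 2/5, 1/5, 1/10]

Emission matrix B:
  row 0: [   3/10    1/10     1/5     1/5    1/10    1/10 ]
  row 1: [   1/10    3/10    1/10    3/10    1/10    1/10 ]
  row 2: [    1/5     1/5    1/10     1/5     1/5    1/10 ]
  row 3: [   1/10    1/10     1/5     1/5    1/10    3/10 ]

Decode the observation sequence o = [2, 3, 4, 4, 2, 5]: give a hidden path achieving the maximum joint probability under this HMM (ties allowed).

t=0: δ = [6.000e-02, 4.000e-02, 2.000e-02, 2.000e-02]  (obs o_0=2)
t=1: δ = [3.600e-03, 4.800e-03, 3.600e-03, 2.400e-03]  ψ = [0, 1, 0, 0]  (obs o_1=3)
t=2: δ = [1.080e-04, 1.920e-04, 2.160e-04, 1.080e-04]  ψ = [0, 1, 0, 2]  (obs o_2=4)
t=3: δ = [4.320e-06, 7.680e-06, 8.640e-06, 6.480e-06]  ψ = [2, 1, 2, 2]  (obs o_3=4)
t=4: δ = [3.456e-07, 3.072e-07, 2.592e-07, 5.184e-07]  ψ = [2, 1, 3, 2]  (obs o_4=2)
t=5: δ = [1.037e-08, 2.074e-08, 2.074e-08, 2.333e-08]  ψ = [0, 3, 3, 2]  (obs o_5=5)
backtrack: best end state = 3; path = [0, 0, 2, 3, 2, 3]

path = [0, 0, 2, 3, 2, 3]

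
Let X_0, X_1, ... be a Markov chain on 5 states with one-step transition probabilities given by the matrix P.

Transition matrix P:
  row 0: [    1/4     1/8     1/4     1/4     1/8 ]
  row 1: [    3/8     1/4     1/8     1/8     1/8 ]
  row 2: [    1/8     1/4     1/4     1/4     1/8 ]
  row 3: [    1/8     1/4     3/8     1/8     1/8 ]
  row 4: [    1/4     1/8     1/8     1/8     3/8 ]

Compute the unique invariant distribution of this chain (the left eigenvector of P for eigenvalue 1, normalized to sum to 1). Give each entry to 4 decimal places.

π = [0.2241, 0.2011, 0.2267, 0.1814, 0.1667]

Balance equations π_j = Σ_i π_i·P[i][j]:
  π_0 = 1/4·π_0 + 3/8·π_1 + 1/8·π_2 + 1/8·π_3 + 1/4·π_4
  π_1 = 1/8·π_0 + 1/4·π_1 + 1/4·π_2 + 1/4·π_3 + 1/8·π_4
  π_2 = 1/4·π_0 + 1/8·π_1 + 1/4·π_2 + 3/8·π_3 + 1/8·π_4
  π_3 = 1/4·π_0 + 1/8·π_1 + 1/4·π_2 + 1/8·π_3 + 1/8·π_4
  normalize: π_0 + π_1 + π_2 + π_3 + π_4 = 1
Solving the linear system gives exactly π = [13/58, 35/174, 355/1566, 142/783, 1/6].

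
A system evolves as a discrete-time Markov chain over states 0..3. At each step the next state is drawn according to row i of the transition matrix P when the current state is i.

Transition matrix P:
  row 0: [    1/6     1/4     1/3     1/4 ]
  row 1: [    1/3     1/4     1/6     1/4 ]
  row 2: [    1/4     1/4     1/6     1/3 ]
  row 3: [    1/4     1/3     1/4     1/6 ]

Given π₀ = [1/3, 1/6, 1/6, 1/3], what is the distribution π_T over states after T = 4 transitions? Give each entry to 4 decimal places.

π = [0.2516, 0.2707, 0.2292, 0.2485]

t=0: π = [0.3333, 0.1667, 0.1667, 0.3333]
t=1: π = [0.2361, 0.2778, 0.2500, 0.2361]
t=2: π = [0.2535, 0.2697, 0.2257, 0.2512]
t=3: π = [0.2514, 0.2709, 0.2298, 0.2479]
t=4: π = [0.2516, 0.2707, 0.2292, 0.2485]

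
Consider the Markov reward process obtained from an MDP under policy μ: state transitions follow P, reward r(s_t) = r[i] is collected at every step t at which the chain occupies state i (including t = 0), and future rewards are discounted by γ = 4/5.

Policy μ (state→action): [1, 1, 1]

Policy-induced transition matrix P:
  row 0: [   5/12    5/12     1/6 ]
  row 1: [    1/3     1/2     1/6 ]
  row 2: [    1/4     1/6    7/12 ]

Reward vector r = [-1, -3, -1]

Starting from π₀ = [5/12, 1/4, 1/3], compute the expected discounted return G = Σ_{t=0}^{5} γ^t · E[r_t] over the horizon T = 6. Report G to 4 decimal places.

G = -6.1664

t=0: π = [0.4167, 0.2500, 0.3333], E[r] = -1.5000, γ^t·E[r] = -1.500000, running G = -1.500000
t=1: π = [0.3403, 0.3542, 0.3056], E[r] = -1.7083, γ^t·E[r] = -1.366667, running G = -2.866667
t=2: π = [0.3362, 0.3698, 0.2940], E[r] = -1.7396, γ^t·E[r] = -1.113333, running G = -3.980000
t=3: π = [0.3369, 0.3740, 0.2892], E[r] = -1.7480, γ^t·E[r] = -0.894963, running G = -4.874963
t=4: π = [0.3373, 0.3755, 0.2871], E[r] = -1.7511, γ^t·E[r] = -0.717244, running G = -5.592207
t=5: π = [0.3375, 0.3762, 0.2863], E[r] = -1.7523, γ^t·E[r] = -0.574210, running G = -6.166417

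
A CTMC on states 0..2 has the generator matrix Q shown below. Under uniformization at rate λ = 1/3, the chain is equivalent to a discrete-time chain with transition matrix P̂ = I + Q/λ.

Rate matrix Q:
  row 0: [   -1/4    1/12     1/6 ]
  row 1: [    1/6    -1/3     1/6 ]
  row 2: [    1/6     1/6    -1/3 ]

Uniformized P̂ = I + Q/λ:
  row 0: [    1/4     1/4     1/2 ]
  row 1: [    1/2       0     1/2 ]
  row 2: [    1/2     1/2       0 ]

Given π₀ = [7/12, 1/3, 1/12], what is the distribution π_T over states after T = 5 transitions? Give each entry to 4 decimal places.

t=0: π = [0.5833, 0.3333, 0.0833]
t=1: π = [0.3542, 0.1875, 0.4583]
t=2: π = [0.4115, 0.3177, 0.2708]
t=3: π = [0.3971, 0.2383, 0.3646]
t=4: π = [0.4007, 0.2816, 0.3177]
t=5: π = [0.3998, 0.2590, 0.3411]

π = [0.3998, 0.2590, 0.3411]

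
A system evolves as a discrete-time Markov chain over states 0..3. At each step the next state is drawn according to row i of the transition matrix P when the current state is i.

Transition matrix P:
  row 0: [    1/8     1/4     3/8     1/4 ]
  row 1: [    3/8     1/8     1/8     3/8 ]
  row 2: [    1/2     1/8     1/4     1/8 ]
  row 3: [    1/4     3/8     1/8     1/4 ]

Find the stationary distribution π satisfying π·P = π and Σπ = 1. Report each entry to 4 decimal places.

Balance equations π_j = Σ_i π_i·P[i][j]:
  π_0 = 1/8·π_0 + 3/8·π_1 + 1/2·π_2 + 1/4·π_3
  π_1 = 1/4·π_0 + 1/8·π_1 + 1/8·π_2 + 3/8·π_3
  π_2 = 3/8·π_0 + 1/8·π_1 + 1/4·π_2 + 1/8·π_3
  normalize: π_0 + π_1 + π_2 + π_3 = 1
Solving the linear system gives exactly π = [179/601, 135/601, 137/601, 150/601].

π = [0.2978, 0.2246, 0.2280, 0.2496]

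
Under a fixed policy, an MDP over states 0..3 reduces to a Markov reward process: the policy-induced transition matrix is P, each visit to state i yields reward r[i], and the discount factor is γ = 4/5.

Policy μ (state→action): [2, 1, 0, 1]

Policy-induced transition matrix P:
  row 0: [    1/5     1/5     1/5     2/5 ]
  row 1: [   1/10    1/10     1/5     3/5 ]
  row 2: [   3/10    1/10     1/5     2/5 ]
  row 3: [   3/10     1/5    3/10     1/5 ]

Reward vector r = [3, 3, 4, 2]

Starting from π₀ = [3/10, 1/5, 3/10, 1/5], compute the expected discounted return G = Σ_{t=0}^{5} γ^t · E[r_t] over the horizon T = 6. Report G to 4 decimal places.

t=0: π = [0.3000, 0.2000, 0.3000, 0.2000], E[r] = 3.1000, γ^t·E[r] = 3.100000, running G = 3.100000
t=1: π = [0.2300, 0.1500, 0.2200, 0.4000], E[r] = 2.8200, γ^t·E[r] = 2.256000, running G = 5.356000
t=2: π = [0.2470, 0.1630, 0.2400, 0.3500], E[r] = 2.8900, γ^t·E[r] = 1.849600, running G = 7.205600
t=3: π = [0.2427, 0.1597, 0.2350, 0.3626], E[r] = 2.8724, γ^t·E[r] = 1.470669, running G = 8.676269
t=4: π = [0.2438, 0.1605, 0.2363, 0.3594], E[r] = 2.8768, γ^t·E[r] = 1.178354, running G = 9.854622
t=5: π = [0.2435, 0.1603, 0.2359, 0.3602], E[r] = 2.8757, γ^t·E[r] = 0.942316, running G = 10.796938

G = 10.7969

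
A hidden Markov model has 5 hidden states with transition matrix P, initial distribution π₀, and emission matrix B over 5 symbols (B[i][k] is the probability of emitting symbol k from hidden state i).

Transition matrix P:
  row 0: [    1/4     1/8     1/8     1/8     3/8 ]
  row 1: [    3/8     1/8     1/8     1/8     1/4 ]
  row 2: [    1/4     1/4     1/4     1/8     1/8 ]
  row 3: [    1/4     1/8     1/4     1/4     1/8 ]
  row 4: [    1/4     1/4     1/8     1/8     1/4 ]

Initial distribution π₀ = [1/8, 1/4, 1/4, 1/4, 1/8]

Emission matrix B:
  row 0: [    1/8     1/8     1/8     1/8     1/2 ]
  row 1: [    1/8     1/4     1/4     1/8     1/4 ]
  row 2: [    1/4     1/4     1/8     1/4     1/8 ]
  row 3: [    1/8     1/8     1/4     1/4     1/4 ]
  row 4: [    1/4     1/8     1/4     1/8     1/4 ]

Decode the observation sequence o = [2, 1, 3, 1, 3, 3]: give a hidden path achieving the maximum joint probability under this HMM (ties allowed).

path = [3, 2, 2, 2, 2, 2]

t=0: δ = [1.562e-02, 6.250e-02, 3.125e-02, 6.250e-02, 3.125e-02]  (obs o_0=2)
t=1: δ = [2.930e-03, 1.953e-03, 3.906e-03, 1.953e-03, 1.953e-03]  ψ = [1, 1, 3, 3, 1]  (obs o_1=1)
t=2: δ = [1.221e-04, 1.221e-04, 2.441e-04, 1.221e-04, 1.373e-04]  ψ = [2, 2, 2, 2, 0]  (obs o_2=3)
t=3: δ = [7.629e-06, 1.526e-05, 1.526e-05, 3.815e-06, 5.722e-06]  ψ = [2, 2, 2, 2, 0]  (obs o_3=1)
t=4: δ = [7.153e-07, 4.768e-07, 9.537e-07, 4.768e-07, 4.768e-07]  ψ = [1, 2, 2, 1, 1]  (obs o_4=3)
t=5: δ = [2.980e-08, 2.980e-08, 5.960e-08, 2.980e-08, 3.353e-08]  ψ = [2, 2, 2, 2, 0]  (obs o_5=3)
backtrack: best end state = 2; path = [3, 2, 2, 2, 2, 2]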